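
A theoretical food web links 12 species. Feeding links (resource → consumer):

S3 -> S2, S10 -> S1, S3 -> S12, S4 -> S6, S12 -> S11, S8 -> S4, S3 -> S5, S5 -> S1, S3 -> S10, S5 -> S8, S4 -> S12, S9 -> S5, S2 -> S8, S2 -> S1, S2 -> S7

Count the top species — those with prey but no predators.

4

Top species (has prey, but nothing eats it): S1, S7, S6, S11.
Count: 4.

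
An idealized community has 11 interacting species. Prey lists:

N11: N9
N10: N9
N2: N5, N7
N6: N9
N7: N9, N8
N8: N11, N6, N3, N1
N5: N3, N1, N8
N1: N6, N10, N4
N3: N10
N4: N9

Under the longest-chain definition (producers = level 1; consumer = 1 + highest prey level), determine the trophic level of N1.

Trophic level 3

N9 is a producer → level 1.
N6 eats N9 → level 2.
N1 eats N6 (level 2); other prey at levels: N10 2, N4 2 → level 3.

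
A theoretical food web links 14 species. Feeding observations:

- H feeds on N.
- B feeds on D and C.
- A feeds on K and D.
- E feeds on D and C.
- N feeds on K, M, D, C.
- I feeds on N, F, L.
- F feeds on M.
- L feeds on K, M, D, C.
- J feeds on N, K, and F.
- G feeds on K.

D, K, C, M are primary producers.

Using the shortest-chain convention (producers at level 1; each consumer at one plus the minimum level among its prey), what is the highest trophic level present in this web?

3

Producers (level 1): D, K, C, M.
Following each consumer down to its lowest-level prey: D → N → H (levels 1 through 3).
All prey of H (N 2) are at level 2 or above, so H is at level 1 + 2 = 3.
Every consumer has at least one prey at level 2 or below, so none exceeds level 3.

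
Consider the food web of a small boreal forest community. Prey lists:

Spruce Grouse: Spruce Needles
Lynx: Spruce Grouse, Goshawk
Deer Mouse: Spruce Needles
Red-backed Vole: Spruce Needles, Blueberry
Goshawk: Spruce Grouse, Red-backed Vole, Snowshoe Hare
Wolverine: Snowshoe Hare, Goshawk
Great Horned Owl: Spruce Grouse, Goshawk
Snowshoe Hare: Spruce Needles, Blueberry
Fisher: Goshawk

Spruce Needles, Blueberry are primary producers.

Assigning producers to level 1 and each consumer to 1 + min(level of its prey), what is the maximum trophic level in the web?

Producers (level 1): Spruce Needles, Blueberry.
Following each consumer down to its lowest-level prey: Spruce Needles → Spruce Grouse → Goshawk → Fisher (levels 1 through 4).
All prey of Fisher (Goshawk 3) are at level 3 or above, so Fisher is at level 1 + 3 = 4.
Every consumer has at least one prey at level 3 or below, so none exceeds level 4.

4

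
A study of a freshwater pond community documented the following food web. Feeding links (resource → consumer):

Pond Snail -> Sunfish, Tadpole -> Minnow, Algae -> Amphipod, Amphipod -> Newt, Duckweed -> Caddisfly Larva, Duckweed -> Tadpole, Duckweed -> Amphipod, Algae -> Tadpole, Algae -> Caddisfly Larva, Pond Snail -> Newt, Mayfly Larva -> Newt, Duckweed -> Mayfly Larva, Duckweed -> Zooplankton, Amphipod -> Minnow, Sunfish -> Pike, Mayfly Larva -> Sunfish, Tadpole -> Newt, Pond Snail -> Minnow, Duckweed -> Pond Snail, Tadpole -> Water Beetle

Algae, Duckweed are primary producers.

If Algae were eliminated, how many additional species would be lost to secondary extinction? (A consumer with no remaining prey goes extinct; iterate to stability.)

0

Remove Algae.
Every predator of it retains at least one other prey: Tadpole still has Duckweed; Caddisfly Larva still has Duckweed; Amphipod still has Duckweed.
No consumer loses all prey, so no secondary extinctions occur.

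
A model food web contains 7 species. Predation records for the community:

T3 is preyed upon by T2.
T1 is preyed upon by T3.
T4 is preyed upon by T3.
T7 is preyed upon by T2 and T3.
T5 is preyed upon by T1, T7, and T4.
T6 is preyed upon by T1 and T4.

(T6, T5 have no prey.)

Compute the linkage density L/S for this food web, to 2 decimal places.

There are L = 10 links among S = 7 species.
L/S = 10/7 = 1.4286 ≈ 1.43.

L/S = 1.43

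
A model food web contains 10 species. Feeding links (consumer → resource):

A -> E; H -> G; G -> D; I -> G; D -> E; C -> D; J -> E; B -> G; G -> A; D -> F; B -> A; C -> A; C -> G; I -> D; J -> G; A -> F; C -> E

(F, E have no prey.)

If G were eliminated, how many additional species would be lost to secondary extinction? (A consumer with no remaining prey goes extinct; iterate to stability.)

Remove G.
Round 1: H (all prey gone) → extinct.
No further losses. Total secondary extinctions: 1.

1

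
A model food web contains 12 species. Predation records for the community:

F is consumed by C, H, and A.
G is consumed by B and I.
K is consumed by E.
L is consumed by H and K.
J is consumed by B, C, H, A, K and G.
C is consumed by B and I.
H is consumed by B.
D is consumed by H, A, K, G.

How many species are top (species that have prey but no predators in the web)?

4

Top species (has prey, but nothing eats it): A, E, I, B.
Count: 4.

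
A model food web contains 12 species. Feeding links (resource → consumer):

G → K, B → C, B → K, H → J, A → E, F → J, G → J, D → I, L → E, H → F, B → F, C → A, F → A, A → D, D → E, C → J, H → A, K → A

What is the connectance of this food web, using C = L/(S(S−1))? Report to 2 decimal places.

C = 0.14

The web has S = 12 species and L = 18 feeding links.
C = L / (S(S−1)) = 18 / 132 = 0.1364 ≈ 0.14.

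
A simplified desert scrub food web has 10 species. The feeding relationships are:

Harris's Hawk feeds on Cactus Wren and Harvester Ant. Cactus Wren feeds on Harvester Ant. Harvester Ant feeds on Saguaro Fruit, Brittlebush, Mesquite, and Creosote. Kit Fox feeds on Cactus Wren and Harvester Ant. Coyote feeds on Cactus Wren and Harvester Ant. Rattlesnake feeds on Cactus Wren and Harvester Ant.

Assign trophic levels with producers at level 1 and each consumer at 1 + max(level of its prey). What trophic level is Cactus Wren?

Trophic level 3

Creosote is a producer → level 1.
Harvester Ant eats Creosote (level 1); other prey at levels: Saguaro Fruit 1, Mesquite 1, Brittlebush 1 → level 2.
Cactus Wren eats Harvester Ant → level 3.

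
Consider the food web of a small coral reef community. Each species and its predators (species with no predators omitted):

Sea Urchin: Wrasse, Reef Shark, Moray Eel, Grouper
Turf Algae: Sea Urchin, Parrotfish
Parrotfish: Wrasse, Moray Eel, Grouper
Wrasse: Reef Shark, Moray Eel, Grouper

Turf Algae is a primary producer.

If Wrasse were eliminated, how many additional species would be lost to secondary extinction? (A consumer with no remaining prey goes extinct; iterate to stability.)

Remove Wrasse.
Every predator of it retains at least one other prey: Reef Shark still has Sea Urchin; Moray Eel still has Sea Urchin, Parrotfish; Grouper still has Sea Urchin, Parrotfish.
No consumer loses all prey, so no secondary extinctions occur.

0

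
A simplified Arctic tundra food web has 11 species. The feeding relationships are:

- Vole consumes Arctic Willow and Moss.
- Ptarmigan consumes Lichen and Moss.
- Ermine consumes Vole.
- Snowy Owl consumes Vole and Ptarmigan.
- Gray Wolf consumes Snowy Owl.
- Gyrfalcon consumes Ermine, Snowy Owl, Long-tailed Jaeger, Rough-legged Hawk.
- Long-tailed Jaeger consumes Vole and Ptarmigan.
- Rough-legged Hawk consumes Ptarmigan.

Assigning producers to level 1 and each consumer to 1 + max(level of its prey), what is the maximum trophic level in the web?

Producers (level 1): Lichen, Arctic Willow, Moss.
Lichen → Ptarmigan → Snowy Owl → Gray Wolf gives Gray Wolf level 4.
No species has a prey at level 4, so no species reaches level 5.

4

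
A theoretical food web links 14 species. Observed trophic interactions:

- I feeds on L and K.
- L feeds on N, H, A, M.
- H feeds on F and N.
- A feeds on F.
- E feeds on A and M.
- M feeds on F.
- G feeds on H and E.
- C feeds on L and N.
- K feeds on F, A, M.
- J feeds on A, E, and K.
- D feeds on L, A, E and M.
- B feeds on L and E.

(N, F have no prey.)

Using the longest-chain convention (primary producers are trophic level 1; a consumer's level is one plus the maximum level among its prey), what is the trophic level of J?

Trophic level 4

F is a producer → level 1.
A eats F → level 2.
K eats A (level 2); other prey at levels: F 1, M 2 → level 3.
J eats K (level 3); other prey at levels: A 2, E 3 → level 4.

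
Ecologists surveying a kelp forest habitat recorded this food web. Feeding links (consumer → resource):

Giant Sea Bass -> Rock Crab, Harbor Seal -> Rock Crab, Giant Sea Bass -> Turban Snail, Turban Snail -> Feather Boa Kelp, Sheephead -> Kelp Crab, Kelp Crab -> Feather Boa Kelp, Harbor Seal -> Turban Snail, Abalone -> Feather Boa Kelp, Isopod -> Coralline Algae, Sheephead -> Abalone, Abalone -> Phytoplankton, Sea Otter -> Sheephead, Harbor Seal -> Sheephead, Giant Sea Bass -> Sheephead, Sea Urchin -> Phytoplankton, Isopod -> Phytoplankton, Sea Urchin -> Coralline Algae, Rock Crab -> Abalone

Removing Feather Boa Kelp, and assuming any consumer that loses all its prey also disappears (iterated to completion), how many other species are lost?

Remove Feather Boa Kelp.
Round 1: Turban Snail (all prey gone), Kelp Crab (all prey gone) → extinct.
No further losses. Total secondary extinctions: 2.

2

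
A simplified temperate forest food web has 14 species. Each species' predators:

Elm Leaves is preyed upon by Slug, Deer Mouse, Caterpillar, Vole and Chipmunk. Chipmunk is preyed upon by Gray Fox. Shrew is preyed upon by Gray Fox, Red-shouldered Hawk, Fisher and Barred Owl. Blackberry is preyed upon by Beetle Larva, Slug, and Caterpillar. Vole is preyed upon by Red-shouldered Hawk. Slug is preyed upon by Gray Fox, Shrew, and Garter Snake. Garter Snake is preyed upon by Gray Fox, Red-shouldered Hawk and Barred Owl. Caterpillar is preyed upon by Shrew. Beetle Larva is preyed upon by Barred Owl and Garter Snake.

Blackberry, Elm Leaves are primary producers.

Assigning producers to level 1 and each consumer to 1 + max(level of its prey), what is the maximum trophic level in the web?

4

Producers (level 1): Blackberry, Elm Leaves.
Blackberry → Slug → Shrew → Red-shouldered Hawk gives Red-shouldered Hawk level 4.
No species has a prey at level 4, so no species reaches level 5.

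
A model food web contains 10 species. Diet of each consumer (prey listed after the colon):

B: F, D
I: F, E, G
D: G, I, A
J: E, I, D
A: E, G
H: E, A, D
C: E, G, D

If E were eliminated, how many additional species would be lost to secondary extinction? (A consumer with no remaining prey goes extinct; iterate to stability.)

0

Remove E.
Every predator of it retains at least one other prey: I still has F, G; A still has G; H still has A, D; C still has G, D; J still has I, D.
No consumer loses all prey, so no secondary extinctions occur.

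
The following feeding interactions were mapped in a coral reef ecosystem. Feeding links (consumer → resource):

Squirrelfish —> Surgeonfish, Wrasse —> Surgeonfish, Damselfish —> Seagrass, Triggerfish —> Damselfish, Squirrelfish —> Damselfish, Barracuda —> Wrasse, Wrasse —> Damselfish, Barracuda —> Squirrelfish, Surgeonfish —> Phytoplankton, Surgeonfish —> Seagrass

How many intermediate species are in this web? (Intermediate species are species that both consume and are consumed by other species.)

Intermediate species (has both prey and predators): Damselfish, Surgeonfish, Squirrelfish, Wrasse.
Count: 4.

4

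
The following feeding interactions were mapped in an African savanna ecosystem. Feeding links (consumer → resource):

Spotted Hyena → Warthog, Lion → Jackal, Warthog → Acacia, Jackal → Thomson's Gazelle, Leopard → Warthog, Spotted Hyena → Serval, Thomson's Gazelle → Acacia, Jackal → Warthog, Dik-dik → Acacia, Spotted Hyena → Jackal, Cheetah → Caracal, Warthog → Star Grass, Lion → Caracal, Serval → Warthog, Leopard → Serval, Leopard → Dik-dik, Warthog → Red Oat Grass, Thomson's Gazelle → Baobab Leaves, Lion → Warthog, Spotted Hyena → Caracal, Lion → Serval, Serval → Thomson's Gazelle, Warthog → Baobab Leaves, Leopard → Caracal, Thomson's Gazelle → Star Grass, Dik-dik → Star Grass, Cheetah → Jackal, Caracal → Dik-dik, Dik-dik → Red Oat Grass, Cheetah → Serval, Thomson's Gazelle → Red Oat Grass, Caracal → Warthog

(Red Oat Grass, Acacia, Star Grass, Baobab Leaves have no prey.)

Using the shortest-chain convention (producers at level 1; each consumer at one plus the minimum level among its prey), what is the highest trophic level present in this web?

4

Producers (level 1): Red Oat Grass, Acacia, Star Grass, Baobab Leaves.
Following each consumer down to its lowest-level prey: Red Oat Grass → Dik-dik → Caracal → Cheetah (levels 1 through 4).
All prey of Cheetah (Caracal 3, Serval 3, Jackal 3) are at level 3 or above, so Cheetah is at level 1 + 3 = 4.
Every consumer has at least one prey at level 3 or below, so none exceeds level 4.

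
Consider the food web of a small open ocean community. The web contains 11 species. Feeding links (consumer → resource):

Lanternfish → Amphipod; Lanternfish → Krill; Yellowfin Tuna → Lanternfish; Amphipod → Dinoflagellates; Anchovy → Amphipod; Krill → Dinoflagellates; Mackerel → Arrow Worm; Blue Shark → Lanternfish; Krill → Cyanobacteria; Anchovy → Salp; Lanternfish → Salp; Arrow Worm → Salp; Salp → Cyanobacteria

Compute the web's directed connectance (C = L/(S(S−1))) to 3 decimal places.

C = 0.118

The web has S = 11 species and L = 13 feeding links.
C = L / (S(S−1)) = 13 / 110 = 0.1182 ≈ 0.118.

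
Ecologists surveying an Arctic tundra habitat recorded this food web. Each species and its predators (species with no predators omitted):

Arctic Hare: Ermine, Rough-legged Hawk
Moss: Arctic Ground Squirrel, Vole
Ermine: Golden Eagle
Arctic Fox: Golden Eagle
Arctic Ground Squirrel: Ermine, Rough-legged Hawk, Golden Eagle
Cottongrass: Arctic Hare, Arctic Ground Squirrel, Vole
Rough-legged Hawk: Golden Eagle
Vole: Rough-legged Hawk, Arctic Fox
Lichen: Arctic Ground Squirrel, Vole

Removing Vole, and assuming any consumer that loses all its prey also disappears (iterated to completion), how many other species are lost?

1

Remove Vole.
Round 1: Arctic Fox (all prey gone) → extinct.
No further losses. Total secondary extinctions: 1.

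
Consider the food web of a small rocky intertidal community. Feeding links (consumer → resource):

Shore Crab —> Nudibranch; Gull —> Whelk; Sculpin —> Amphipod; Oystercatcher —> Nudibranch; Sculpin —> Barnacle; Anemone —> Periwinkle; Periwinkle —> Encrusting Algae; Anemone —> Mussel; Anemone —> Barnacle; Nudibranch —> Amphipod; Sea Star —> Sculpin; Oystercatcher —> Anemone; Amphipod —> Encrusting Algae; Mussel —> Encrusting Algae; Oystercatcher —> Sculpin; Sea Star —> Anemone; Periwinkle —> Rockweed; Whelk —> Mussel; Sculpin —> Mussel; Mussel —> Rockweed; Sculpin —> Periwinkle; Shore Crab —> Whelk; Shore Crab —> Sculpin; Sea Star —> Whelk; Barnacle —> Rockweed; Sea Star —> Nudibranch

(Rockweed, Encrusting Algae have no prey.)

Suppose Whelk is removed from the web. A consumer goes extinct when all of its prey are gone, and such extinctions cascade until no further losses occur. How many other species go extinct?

1

Remove Whelk.
Round 1: Gull (all prey gone) → extinct.
No further losses. Total secondary extinctions: 1.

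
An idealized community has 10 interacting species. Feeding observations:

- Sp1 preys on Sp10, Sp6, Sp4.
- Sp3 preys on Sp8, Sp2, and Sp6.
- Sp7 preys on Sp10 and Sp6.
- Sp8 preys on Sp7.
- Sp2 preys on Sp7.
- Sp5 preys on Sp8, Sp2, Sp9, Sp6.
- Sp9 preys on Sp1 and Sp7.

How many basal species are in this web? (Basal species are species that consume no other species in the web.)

3

Basal species (no prey listed): Sp6, Sp10, Sp4.
Count: 3.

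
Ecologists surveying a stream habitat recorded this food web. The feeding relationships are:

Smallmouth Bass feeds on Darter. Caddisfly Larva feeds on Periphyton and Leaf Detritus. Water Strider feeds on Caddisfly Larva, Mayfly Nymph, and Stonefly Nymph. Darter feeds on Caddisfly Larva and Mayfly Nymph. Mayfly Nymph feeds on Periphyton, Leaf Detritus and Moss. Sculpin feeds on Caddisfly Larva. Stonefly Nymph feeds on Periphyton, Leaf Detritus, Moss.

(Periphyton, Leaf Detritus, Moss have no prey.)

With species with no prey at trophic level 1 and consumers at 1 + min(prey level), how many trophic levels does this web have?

Basal resources (level 1): Periphyton, Leaf Detritus, Moss.
Following each consumer down to its lowest-level prey: Periphyton → Mayfly Nymph → Darter → Smallmouth Bass (levels 1 through 4).
All prey of Smallmouth Bass (Darter 3) are at level 3 or above, so Smallmouth Bass is at level 1 + 3 = 4.
Every consumer has at least one prey at level 3 or below, so none exceeds level 4.

4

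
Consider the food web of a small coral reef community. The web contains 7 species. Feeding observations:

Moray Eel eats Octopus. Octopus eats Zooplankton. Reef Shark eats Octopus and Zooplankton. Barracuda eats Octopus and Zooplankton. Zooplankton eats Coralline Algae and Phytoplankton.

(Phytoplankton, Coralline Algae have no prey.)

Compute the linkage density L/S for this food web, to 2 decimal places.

L/S = 1.14

There are L = 8 links among S = 7 species.
L/S = 8/7 = 1.1429 ≈ 1.14.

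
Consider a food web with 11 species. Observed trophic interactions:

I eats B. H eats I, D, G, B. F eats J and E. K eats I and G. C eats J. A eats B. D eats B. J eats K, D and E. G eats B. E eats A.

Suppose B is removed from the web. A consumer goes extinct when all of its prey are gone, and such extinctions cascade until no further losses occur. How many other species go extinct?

10

Remove B.
Round 1: A (all prey gone), I (all prey gone), D (all prey gone), G (all prey gone) → extinct.
Round 2: E (all prey gone), K (all prey gone), H (all prey gone) → extinct.
Round 3: J (all prey gone) → extinct.
Round 4: F (all prey gone), C (all prey gone) → extinct.
No further losses. Total secondary extinctions: 10.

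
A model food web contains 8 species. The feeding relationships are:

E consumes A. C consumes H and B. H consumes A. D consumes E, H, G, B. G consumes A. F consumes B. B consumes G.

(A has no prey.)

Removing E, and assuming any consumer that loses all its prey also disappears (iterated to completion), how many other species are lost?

0

Remove E.
Every predator of it retains at least one other prey: D still has G, H, B.
No consumer loses all prey, so no secondary extinctions occur.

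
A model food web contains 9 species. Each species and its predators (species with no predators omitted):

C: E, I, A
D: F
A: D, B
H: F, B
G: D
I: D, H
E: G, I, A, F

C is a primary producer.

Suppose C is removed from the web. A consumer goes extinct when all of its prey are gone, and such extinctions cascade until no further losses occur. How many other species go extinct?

8

Remove C.
Round 1: E (all prey gone) → extinct.
Round 2: G (all prey gone), I (all prey gone), A (all prey gone) → extinct.
Round 3: D (all prey gone), H (all prey gone) → extinct.
Round 4: F (all prey gone), B (all prey gone) → extinct.
No further losses. Total secondary extinctions: 8.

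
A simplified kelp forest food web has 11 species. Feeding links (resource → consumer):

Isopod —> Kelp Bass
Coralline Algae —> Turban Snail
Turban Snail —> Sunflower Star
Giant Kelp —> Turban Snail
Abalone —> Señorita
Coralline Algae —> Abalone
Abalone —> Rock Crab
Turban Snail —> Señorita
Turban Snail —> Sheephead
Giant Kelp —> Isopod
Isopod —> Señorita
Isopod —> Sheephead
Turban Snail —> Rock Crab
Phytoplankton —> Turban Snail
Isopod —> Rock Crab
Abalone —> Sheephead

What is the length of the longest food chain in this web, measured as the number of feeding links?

2 links

One longest chain: Giant Kelp → Isopod → Sheephead.
It has 3 species and 2 links.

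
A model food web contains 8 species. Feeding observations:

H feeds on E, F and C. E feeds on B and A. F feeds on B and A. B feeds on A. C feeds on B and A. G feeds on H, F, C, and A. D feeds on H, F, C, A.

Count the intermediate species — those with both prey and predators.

5

Intermediate species (has both prey and predators): B, C, E, F, H.
Count: 5.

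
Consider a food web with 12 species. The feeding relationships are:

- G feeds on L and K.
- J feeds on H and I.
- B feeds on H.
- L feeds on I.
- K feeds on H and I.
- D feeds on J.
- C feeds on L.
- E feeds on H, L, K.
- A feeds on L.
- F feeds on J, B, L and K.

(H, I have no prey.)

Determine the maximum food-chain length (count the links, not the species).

2 links

One longest chain: I → L → C.
It has 3 species and 2 links.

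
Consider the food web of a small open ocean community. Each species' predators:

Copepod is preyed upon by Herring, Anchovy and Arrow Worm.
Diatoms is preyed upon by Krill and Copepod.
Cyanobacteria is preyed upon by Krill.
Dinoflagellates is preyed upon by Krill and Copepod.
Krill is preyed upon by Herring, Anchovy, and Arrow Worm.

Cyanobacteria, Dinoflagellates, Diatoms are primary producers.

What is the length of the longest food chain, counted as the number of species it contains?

3 species

One longest chain: Cyanobacteria → Krill → Herring.
It has 3 species and 2 links.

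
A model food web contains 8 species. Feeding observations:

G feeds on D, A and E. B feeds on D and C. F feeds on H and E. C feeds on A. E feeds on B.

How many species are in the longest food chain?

5 species

One longest chain: A → C → B → E → F.
It has 5 species and 4 links.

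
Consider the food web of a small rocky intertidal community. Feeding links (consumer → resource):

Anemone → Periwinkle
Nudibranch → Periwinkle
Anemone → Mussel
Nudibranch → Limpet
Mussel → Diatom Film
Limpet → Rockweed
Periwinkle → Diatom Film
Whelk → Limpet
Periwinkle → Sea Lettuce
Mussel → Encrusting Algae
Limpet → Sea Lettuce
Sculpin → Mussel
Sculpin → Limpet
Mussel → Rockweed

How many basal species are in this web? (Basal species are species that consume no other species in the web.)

Basal species (no prey listed): Diatom Film, Encrusting Algae, Rockweed, Sea Lettuce.
Count: 4.

4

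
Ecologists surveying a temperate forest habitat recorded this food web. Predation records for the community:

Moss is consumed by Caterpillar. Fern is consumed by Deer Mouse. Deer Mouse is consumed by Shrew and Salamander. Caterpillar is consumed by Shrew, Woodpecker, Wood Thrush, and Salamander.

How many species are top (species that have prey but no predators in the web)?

Top species (has prey, but nothing eats it): Woodpecker, Wood Thrush, Salamander, Shrew.
Count: 4.

4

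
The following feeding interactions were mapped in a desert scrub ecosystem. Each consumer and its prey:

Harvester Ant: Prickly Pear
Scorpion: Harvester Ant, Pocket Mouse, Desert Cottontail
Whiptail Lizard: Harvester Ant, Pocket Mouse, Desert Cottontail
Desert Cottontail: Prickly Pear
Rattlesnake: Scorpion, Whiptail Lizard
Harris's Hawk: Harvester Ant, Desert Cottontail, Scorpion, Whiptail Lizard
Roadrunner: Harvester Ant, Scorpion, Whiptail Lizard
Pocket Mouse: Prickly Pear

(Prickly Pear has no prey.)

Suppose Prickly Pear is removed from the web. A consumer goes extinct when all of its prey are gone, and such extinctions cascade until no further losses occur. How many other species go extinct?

Remove Prickly Pear.
Round 1: Harvester Ant (all prey gone), Pocket Mouse (all prey gone), Desert Cottontail (all prey gone) → extinct.
Round 2: Scorpion (all prey gone), Whiptail Lizard (all prey gone) → extinct.
Round 3: Rattlesnake (all prey gone), Harris's Hawk (all prey gone), Roadrunner (all prey gone) → extinct.
No further losses. Total secondary extinctions: 8.

8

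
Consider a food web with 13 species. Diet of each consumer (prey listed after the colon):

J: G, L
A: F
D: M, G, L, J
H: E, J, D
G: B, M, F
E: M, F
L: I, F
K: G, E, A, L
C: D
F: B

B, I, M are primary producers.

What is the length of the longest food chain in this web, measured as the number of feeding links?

5 links

One longest chain: B → F → G → J → D → H.
It has 6 species and 5 links.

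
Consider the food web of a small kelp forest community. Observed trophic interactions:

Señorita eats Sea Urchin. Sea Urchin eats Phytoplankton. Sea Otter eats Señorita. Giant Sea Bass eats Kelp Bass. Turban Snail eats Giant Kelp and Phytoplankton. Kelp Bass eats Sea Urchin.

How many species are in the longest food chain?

One longest chain: Phytoplankton → Sea Urchin → Kelp Bass → Giant Sea Bass.
It has 4 species and 3 links.

4 species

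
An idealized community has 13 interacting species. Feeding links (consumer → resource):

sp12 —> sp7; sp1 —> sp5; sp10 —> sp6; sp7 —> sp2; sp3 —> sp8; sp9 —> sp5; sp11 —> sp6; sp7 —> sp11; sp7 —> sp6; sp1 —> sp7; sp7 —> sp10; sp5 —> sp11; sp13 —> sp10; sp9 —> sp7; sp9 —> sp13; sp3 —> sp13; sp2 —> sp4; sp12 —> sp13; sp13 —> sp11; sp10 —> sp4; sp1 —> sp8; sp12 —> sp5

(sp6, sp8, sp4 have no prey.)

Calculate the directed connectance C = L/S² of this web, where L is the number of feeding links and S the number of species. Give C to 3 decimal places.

C = 0.130

The web has S = 13 species and L = 22 feeding links.
C = L / S² = 22 / 169 = 0.1302 ≈ 0.130.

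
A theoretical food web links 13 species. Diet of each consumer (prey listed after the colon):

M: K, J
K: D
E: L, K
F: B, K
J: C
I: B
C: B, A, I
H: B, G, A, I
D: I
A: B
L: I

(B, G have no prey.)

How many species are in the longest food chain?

5 species

One longest chain: B → I → D → K → M.
It has 5 species and 4 links.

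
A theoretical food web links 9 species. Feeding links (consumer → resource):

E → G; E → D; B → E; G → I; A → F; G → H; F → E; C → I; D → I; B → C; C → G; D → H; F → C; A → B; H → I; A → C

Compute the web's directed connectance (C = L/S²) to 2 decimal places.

C = 0.20

The web has S = 9 species and L = 16 feeding links.
C = L / S² = 16 / 81 = 0.1975 ≈ 0.20.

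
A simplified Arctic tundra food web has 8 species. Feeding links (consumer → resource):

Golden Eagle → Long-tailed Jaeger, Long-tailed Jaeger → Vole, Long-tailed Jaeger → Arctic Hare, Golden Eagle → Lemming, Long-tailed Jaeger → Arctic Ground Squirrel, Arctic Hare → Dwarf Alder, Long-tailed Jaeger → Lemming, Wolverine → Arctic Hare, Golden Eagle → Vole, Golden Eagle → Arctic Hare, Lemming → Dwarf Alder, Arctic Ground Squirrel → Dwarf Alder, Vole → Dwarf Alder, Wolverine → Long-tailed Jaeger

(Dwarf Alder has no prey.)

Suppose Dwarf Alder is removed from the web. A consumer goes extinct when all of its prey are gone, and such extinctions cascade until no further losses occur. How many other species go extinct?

7

Remove Dwarf Alder.
Round 1: Lemming (all prey gone), Vole (all prey gone), Arctic Hare (all prey gone), Arctic Ground Squirrel (all prey gone) → extinct.
Round 2: Long-tailed Jaeger (all prey gone) → extinct.
Round 3: Wolverine (all prey gone), Golden Eagle (all prey gone) → extinct.
No further losses. Total secondary extinctions: 7.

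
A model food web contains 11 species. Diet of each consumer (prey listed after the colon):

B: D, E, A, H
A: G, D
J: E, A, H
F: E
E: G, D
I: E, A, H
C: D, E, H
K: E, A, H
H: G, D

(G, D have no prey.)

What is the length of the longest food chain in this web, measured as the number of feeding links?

2 links

One longest chain: G → E → B.
It has 3 species and 2 links.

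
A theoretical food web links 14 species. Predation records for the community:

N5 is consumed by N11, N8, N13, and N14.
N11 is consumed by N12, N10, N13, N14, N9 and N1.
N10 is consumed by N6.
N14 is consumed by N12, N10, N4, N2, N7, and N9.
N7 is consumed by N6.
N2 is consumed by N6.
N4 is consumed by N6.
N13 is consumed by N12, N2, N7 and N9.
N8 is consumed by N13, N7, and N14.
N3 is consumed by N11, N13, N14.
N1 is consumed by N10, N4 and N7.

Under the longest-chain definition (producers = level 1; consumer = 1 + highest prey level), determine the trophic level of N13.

N5 is a producer → level 1.
N8 eats N5 → level 2.
N13 eats N8 (level 2); other prey at levels: N3 1, N5 1, N11 2 → level 3.

Trophic level 3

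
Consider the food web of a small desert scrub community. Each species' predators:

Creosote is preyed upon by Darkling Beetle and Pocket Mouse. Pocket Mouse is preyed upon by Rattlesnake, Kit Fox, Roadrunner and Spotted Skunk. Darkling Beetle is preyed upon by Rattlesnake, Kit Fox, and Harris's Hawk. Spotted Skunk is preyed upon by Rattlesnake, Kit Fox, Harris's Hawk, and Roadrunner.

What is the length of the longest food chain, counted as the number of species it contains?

One longest chain: Creosote → Pocket Mouse → Spotted Skunk → Kit Fox.
It has 4 species and 3 links.

4 species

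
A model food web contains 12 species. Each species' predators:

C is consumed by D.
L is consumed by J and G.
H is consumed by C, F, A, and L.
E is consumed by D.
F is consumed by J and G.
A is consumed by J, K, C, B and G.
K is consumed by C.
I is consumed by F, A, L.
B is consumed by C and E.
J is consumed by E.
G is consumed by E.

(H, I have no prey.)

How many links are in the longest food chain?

One longest chain: H → A → B → C → D.
It has 5 species and 4 links.

4 links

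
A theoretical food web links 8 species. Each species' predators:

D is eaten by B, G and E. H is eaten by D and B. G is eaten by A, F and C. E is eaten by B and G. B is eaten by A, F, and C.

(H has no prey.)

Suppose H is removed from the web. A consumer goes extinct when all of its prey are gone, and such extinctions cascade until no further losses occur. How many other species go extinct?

7

Remove H.
Round 1: D (all prey gone) → extinct.
Round 2: E (all prey gone) → extinct.
Round 3: G (all prey gone), B (all prey gone) → extinct.
Round 4: A (all prey gone), F (all prey gone), C (all prey gone) → extinct.
No further losses. Total secondary extinctions: 7.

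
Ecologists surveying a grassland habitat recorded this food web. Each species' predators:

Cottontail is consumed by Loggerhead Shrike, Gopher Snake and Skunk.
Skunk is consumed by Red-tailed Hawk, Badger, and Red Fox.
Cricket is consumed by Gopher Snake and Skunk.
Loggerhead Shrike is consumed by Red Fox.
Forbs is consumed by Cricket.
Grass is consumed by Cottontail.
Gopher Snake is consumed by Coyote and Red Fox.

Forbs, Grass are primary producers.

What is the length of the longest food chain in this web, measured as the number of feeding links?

3 links

One longest chain: Forbs → Cricket → Skunk → Red Fox.
It has 4 species and 3 links.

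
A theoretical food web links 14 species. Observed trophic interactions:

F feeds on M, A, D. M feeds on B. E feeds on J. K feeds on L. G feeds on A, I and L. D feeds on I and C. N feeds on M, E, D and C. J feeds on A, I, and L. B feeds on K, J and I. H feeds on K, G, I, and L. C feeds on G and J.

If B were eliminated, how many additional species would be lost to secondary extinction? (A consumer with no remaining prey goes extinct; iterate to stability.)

Remove B.
Round 1: M (all prey gone) → extinct.
No further losses. Total secondary extinctions: 1.

1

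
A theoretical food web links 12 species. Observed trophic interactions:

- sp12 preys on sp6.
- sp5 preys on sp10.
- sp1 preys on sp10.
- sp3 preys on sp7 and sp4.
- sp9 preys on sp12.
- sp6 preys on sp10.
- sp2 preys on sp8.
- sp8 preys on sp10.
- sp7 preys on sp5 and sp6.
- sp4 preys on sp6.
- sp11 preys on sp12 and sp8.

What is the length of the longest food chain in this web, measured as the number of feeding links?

3 links

One longest chain: sp10 → sp6 → sp12 → sp11.
It has 4 species and 3 links.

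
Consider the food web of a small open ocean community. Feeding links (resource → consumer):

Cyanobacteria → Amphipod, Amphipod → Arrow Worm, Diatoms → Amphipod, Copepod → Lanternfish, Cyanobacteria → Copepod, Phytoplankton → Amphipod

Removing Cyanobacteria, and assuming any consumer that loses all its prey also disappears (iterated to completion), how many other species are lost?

2

Remove Cyanobacteria.
Round 1: Copepod (all prey gone) → extinct.
Round 2: Lanternfish (all prey gone) → extinct.
No further losses. Total secondary extinctions: 2.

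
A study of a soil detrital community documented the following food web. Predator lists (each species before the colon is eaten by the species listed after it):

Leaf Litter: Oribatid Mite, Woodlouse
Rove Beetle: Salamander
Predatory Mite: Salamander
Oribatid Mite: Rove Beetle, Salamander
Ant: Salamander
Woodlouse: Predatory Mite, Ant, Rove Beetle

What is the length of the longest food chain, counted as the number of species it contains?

One longest chain: Leaf Litter → Woodlouse → Predatory Mite → Salamander.
It has 4 species and 3 links.

4 species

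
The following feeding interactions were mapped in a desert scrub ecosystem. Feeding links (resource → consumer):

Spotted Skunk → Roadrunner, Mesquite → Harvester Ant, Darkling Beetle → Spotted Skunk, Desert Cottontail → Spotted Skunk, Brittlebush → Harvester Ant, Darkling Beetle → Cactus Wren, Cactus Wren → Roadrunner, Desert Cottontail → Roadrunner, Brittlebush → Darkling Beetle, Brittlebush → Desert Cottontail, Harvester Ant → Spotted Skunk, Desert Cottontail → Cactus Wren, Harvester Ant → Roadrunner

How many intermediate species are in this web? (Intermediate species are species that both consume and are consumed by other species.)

Intermediate species (has both prey and predators): Desert Cottontail, Harvester Ant, Darkling Beetle, Cactus Wren, Spotted Skunk.
Count: 5.

5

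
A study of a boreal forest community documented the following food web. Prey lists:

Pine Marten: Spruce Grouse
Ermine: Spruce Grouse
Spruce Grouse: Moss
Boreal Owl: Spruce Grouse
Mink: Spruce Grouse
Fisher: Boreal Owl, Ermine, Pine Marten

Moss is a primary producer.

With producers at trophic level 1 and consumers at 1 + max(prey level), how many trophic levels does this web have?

Producers (level 1): Moss.
Moss → Spruce Grouse → Boreal Owl → Fisher gives Fisher level 4.
No species has a prey at level 4, so no species reaches level 5.

4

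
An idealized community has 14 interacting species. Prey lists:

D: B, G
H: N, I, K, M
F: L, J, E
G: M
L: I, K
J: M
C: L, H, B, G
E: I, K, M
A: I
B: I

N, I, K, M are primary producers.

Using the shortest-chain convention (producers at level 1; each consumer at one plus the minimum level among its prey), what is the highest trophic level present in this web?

3

Producers (level 1): N, I, K, M.
Following each consumer down to its lowest-level prey: I → B → D (levels 1 through 3).
All prey of D (B 2, G 2) are at level 2 or above, so D is at level 1 + 2 = 3.
Every consumer has at least one prey at level 2 or below, so none exceeds level 3.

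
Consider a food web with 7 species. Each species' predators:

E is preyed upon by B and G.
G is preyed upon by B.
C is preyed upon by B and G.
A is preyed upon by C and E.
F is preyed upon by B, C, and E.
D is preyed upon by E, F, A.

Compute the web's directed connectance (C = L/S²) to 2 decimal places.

C = 0.27

The web has S = 7 species and L = 13 feeding links.
C = L / S² = 13 / 49 = 0.2653 ≈ 0.27.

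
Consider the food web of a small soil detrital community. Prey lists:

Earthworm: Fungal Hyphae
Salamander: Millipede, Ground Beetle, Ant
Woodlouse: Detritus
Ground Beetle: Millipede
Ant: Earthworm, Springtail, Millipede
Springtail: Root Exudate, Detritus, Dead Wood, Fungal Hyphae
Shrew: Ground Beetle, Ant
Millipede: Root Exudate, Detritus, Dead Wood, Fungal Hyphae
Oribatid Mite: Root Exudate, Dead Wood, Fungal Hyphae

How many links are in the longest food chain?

3 links

One longest chain: Root Exudate → Millipede → Ground Beetle → Salamander.
It has 4 species and 3 links.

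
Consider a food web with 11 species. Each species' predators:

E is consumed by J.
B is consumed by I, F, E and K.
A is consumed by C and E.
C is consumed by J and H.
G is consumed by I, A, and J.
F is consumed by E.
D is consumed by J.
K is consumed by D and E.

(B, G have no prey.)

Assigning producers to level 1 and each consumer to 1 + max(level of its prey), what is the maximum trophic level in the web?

Producers (level 1): B, G.
B → K → D → J gives J level 4.
No species has a prey at level 4, so no species reaches level 5.

4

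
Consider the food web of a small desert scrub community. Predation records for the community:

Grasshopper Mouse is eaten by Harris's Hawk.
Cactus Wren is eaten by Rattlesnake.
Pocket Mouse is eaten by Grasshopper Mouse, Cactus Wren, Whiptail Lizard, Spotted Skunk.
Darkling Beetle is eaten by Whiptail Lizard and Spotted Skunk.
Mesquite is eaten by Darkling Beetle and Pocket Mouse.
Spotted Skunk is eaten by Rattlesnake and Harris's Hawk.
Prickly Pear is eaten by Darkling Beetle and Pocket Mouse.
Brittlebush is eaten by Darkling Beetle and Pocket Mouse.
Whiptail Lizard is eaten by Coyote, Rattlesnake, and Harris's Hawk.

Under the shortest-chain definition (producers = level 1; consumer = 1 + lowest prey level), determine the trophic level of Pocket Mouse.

Trophic level 2

Brittlebush is a producer → level 1.
Pocket Mouse eats Brittlebush → level 2.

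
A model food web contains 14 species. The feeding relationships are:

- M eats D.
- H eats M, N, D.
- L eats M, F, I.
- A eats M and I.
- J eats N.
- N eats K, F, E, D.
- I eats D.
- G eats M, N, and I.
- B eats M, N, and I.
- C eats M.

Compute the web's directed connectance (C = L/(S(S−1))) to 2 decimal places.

C = 0.12

The web has S = 14 species and L = 22 feeding links.
C = L / (S(S−1)) = 22 / 182 = 0.1209 ≈ 0.12.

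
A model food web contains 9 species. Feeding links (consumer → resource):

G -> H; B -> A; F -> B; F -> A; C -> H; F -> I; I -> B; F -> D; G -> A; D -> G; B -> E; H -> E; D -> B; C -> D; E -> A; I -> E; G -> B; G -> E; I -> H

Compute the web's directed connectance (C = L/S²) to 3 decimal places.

The web has S = 9 species and L = 19 feeding links.
C = L / S² = 19 / 81 = 0.2346 ≈ 0.235.

C = 0.235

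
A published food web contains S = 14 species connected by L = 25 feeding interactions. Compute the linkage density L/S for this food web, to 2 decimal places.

L/S = 1.79

There are L = 25 links among S = 14 species.
L/S = 25/14 = 1.7857 ≈ 1.79.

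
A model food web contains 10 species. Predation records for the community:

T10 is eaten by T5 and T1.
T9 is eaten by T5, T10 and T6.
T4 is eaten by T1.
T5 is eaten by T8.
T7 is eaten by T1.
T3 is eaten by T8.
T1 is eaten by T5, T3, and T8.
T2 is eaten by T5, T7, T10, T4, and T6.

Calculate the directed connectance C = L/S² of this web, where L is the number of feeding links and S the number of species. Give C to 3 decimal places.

The web has S = 10 species and L = 17 feeding links.
C = L / S² = 17 / 100 = 0.1700 ≈ 0.170.

C = 0.170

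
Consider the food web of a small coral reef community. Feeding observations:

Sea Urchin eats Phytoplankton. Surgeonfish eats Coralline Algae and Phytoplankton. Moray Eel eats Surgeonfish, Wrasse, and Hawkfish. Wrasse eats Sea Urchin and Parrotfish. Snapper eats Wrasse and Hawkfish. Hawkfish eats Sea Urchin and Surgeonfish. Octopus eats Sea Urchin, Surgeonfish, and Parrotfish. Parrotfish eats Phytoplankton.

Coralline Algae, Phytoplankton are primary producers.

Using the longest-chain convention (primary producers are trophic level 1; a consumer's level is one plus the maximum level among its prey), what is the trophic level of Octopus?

Phytoplankton is a producer → level 1.
Sea Urchin eats Phytoplankton → level 2.
Octopus eats Sea Urchin (level 2); other prey at levels: Parrotfish 2, Surgeonfish 2 → level 3.

Trophic level 3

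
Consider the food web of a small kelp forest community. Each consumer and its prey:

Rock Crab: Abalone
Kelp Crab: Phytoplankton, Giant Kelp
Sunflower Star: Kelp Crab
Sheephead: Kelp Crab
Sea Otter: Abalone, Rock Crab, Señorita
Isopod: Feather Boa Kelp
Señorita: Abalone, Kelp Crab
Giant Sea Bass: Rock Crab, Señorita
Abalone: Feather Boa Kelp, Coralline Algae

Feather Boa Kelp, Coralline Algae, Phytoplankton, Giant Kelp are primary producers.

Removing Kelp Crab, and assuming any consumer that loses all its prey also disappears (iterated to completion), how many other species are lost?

2

Remove Kelp Crab.
Round 1: Sheephead (all prey gone), Sunflower Star (all prey gone) → extinct.
No further losses. Total secondary extinctions: 2.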